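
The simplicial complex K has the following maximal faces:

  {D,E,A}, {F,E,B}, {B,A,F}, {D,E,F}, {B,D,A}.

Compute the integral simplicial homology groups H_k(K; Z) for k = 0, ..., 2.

We work with the vertex ordering A < B < D < E < F. The simplices of K, each written with vertices in increasing order, are:

  0-simplices (5): A, B, D, E, F
  1-simplices (10): AB, AD, AE, AF, BD, BE, BF, DE, DF, EF
  2-simplices (5): ABD, ABF, ADE, BEF, DEF

giving chain groups C_0 ≅ Z^5, C_1 ≅ Z^10, C_2 ≅ Z^5.

The boundary map ∂_1: C_1 → C_0 maps an edge to its endpoints' difference, ∂[p,q] = q − p.
The 5×10 boundary matrix has rank 4 and Smith normal form diag(1,1,1,1).

The boundary map ∂_2: C_2 → C_1 acts by ∂[p,q,r] = [q,r] − [p,r] + [p,q]. For instance
  ∂ABF = BF − AF + AB,
  ∂DEF = EF − DF + DE.
The 10×5 boundary matrix has rank 5 and Smith normal form diag(1,1,1,1,1).

Reading off H_k = ker ∂_k / im ∂_{k+1}:

  H_0: rank C_0 − rank ∂_1 = 5 − 4 = 1, and the invariant factors of ∂_1 are all 1, so H_0 ≅ Z.
  H_1: rank ker ∂_1 − rank ∂_2 = (10 − 4) − 5 = 1, and the invariant factors of ∂_2 are all 1, so H_1 ≅ Z.
  H_2: rank ker ∂_2 − rank ∂_3 = (5 − 5) − 0 = 0, and there is no ∂_3, so H_2 ≅ 0.

As a check, the Euler characteristic is 5 − 10 + 5 = 0, which agrees with 1 − 1 + 0 = 0.
(K is a triangulation of the Möbius band.)

H_0 = Z,  H_1 = Z,  H_2 = 0.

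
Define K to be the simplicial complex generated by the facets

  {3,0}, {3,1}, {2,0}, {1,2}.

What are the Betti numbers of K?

b_0 = 1, b_1 = 1.

Order the vertices as 0 < 1 < 2 < 3. Listing each simplex with vertices in this order, K has dimension 1 with simplices:

  0-simplices (4): [0], [1], [2], [3]
  1-simplices (4): [0,2], [0,3], [1,2], [1,3]

giving chain groups C_0 ≅ Z^4, C_1 ≅ Z^4.

Boundary ∂_1: C_1 → C_0 maps an edge to its endpoints' difference, ∂[p,q] = q − p.
The resulting 4×4 matrix has rank 3, and its Smith normal form has invariant factors (1,1,1).

Now H_k = ker ∂_k / im ∂_{k+1}, so:

  H_0: rank C_0 − rank ∂_1 = 4 − 3 = 1, and the invariant factors of ∂_1 are all 1, so H_0 = Z.
  H_1: rank ker ∂_1 − rank ∂_2 = (4 − 3) − 0 = 1, and there is no ∂_2, so H_1 = Z.

Hence the Betti numbers are b_0 = 1, b_1 = 1.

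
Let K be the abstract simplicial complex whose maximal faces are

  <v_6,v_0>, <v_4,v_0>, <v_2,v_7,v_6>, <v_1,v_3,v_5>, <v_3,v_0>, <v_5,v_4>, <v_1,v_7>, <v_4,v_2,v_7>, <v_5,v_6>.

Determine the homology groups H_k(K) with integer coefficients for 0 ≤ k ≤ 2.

Order the vertices as v_0 < v_1 < v_2 < v_3 < v_4 < v_5 < v_6 < v_7. Listing each simplex with vertices in this order, K has dimension 2 with simplices:

  0-simplices (8): [v_0], [v_1], [v_2], [v_3], [v_4], [v_5], [v_6], [v_7]
  1-simplices (14): [v_0,v_3], [v_0,v_4], [v_0,v_6], [v_1,v_3], [v_1,v_5], [v_1,v_7], [v_2,v_4], [v_2,v_6], [v_2,v_7], [v_3,v_5], [v_4,v_5], [v_4,v_7], [v_5,v_6], [v_6,v_7]
  2-simplices (3): [v_1,v_3,v_5], [v_2,v_4,v_7], [v_2,v_6,v_7]

so the chain groups are C_0 ≅ Z^8, C_1 ≅ Z^14, C_2 ≅ Z^3.

The boundary map ∂_1: C_1 → C_0 is given by ∂[p,q] = [q] − [p].
The 8×14 boundary matrix has rank 7 and Smith normal form diag(1,1,1,1,1,1,1).

Boundary ∂_2: C_2 → C_1 sends each 2-simplex [p,q,r] to [q,r] − [p,r] + [p,q]. For instance
  ∂[v_2,v_6,v_7] = [v_6,v_7] − [v_2,v_7] + [v_2,v_6],
  ∂[v_1,v_3,v_5] = [v_3,v_5] − [v_1,v_5] + [v_1,v_3].
The 14×3 boundary matrix has rank 3 and Smith normal form diag(1,1,1).

Computing H_k = (kernel of ∂_k) / (image of ∂_{k+1}):

  H_0: rank C_0 − rank ∂_1 = 8 − 7 = 1, and the invariant factors of ∂_1 are all 1, so H_0 = Z.
  H_1: rank ker ∂_1 − rank ∂_2 = (14 − 7) − 3 = 4, and the invariant factors of ∂_2 are all 1, so H_1 = Z^4.
  H_2: rank ker ∂_2 − rank ∂_3 = (3 − 3) − 0 = 0, and there is no ∂_3, so H_2 = 0.

H_0 ≅ Z,  H_1 ≅ Z^4,  H_2 = 0.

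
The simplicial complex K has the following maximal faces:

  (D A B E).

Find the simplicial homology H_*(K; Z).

We work with the vertex ordering A < B < D < E. The simplices of K, each written with vertices in increasing order, are:

  0-simplices (4): A, B, D, E
  1-simplices (6): AB, AD, AE, BD, BE, DE
  2-simplices (4): ABD, ABE, ADE, BDE
  3-simplices (1): ABDE

Hence C_0 ≅ Z^4, C_1 ≅ Z^6, C_2 ≅ Z^4, C_3 ≅ Z^1.

The boundary map ∂_1: C_1 → C_0 sends each edge [p,q] (with p < q) to q − p. For instance
  ∂AD = D − A.
This gives a 4×6 integer matrix of rank 3; reducing to Smith normal form yields diagonal entries (1,1,1).

Boundary ∂_2: C_2 → C_1 maps a triangle to the signed sum of its edges. For instance
  ∂ABE = BE − AE + AB,
  ∂ADE = DE − AE + AD.
The 6×4 boundary matrix has rank 3 and Smith normal form diag(1,1,1).

∂_3: C_3 → C_2 sends each 3-simplex σ to the alternating sum Σ_i (−1)^i (σ with its i-th vertex removed). For instance
  ∂ABDE = BDE − ADE + ABE − ABD.
This gives a 4×1 integer matrix of rank 1; reducing to Smith normal form yields diagonal entries (1).

Now H_k = ker ∂_k / im ∂_{k+1}, so:

  H_0: rank C_0 − rank ∂_1 = 4 − 3 = 1, and the invariant factors of ∂_1 are all 1, so H_0 ≅ Z.
  H_1: rank ker ∂_1 − rank ∂_2 = (6 − 3) − 3 = 0, and the invariant factors of ∂_2 are all 1, so H_1 ≅ 0.
  H_2: rank ker ∂_2 − rank ∂_3 = (4 − 3) − 1 = 0, and the invariant factors of ∂_3 are all 1, so H_2 ≅ 0.
  H_3: rank ker ∂_3 − rank ∂_4 = (1 − 1) − 0 = 0, and there is no ∂_4, so H_3 ≅ 0.

As a check, the Euler characteristic is 4 − 6 + 4 − 1 = 1, which agrees with 1 − 0 + 0 − 0 = 1.

H_0 = Z,  H_1 = 0,  H_2 = 0,  H_3 = 0.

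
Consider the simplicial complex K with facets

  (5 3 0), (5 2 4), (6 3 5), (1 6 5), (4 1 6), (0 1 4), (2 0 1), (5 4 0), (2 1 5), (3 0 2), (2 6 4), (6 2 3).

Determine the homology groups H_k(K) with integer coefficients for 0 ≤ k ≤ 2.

K has 7 vertices, 18 edges, 12 triangles.
rank ∂_0 = 0, rank ∂_1 = 6 ⇒ b_0 = 7 − 0 − 6 = 1; all invariant factors of ∂_1 are 1 so no torsion. So H_0 = Z.
rank ∂_1 = 6, rank ∂_2 = 12 ⇒ b_1 = 18 − 6 − 12 = 0; ∂_2 has invariant factor(s) [2] giving torsion. So H_1 = Z/2.
rank ∂_2 = 12, rank ∂_3 = 0 ⇒ b_2 = 12 − 12 − 0 = 0. So H_2 = 0.

H_0 = Z,  H_1 = Z/2,  H_2 = 0.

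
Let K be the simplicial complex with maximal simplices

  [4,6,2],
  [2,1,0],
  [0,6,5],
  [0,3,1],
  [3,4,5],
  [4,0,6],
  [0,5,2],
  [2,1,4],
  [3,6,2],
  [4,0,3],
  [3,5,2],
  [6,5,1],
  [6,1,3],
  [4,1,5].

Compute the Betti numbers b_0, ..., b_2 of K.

We work with the vertex ordering 0 < 1 < 2 < 3 < 4 < 5 < 6. The simplices of K, each written with vertices in increasing order, are:

  0-simplices (7): [0], [1], [2], [3], [4], [5], [6]
  1-simplices (21): [0,1], [0,2], [0,3], [0,4], [0,5], [0,6], [1,2], [1,3], [1,4], [1,5], [1,6], [2,3], [2,4], [2,5], [2,6], [3,4], [3,5], [3,6], [4,5], [4,6], [5,6]
  2-simplices (14): [0,1,2], [0,1,3], [0,2,5], [0,3,4], [0,4,6], [0,5,6], [1,2,4], [1,3,6], [1,4,5], [1,5,6], [2,3,5], [2,3,6], [2,4,6], [3,4,5]

so the chain groups are C_0 ≅ Z^7, C_1 ≅ Z^21, C_2 ≅ Z^14.

The boundary map ∂_1: C_1 → C_0 maps an edge to its endpoints' difference, ∂[p,q] = q − p.
The 7×21 boundary matrix has rank 6 and Smith normal form diag(1,1,1,1,1,1).

Boundary ∂_2: C_2 → C_1 acts by ∂[p,q,r] = [q,r] − [p,r] + [p,q]. For instance
  ∂[0,1,2] = [1,2] − [0,2] + [0,1],
  ∂[2,3,6] = [3,6] − [2,6] + [2,3].
As a 21×14 matrix over Z this has rank 13, with invariant factors (1,1,1,1,1,1,1,1,1,1,1,1,1).

Computing H_k = (kernel of ∂_k) / (image of ∂_{k+1}):

  H_0: rank C_0 − rank ∂_1 = 7 − 6 = 1, and the invariant factors of ∂_1 are all 1, so H_0 ≅ Z.
  H_1: rank ker ∂_1 − rank ∂_2 = (21 − 6) − 13 = 2, and the invariant factors of ∂_2 are all 1, so H_1 ≅ Z^2.
  H_2: rank ker ∂_2 − rank ∂_3 = (14 − 13) − 0 = 1, and there is no ∂_3, so H_2 ≅ Z.

Hence the Betti numbers are b_0 = 1, b_1 = 2, b_2 = 1.

b_0 = 1, b_1 = 2, b_2 = 1.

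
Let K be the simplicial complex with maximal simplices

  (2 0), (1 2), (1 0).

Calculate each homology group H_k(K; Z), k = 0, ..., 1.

Take the total order 0 < 1 < 2 on the vertex set. Then K (dimension 1) consists of the simplices:

  0-simplices (3): [0], [1], [2]
  1-simplices (3): [0,1], [0,2], [1,2]

Hence C_0 ≅ Z^3, C_1 ≅ Z^3.

∂_1: C_1 → C_0 sends each edge [p,q] (with p < q) to q − p. For instance
  ∂[0,2] = [2] − [0].
The resulting 3×3 matrix has rank 2, and its Smith normal form has invariant factors (1,1).

Computing H_k = (kernel of ∂_k) / (image of ∂_{k+1}):

  H_0: rank C_0 − rank ∂_1 = 3 − 2 = 1, and the invariant factors of ∂_1 are all 1, so H_0 ≅ Z.
  H_1: rank ker ∂_1 − rank ∂_2 = (3 − 2) − 0 = 1, and there is no ∂_2, so H_1 ≅ Z.

H_0 ≅ Z,  H_1 ≅ Z.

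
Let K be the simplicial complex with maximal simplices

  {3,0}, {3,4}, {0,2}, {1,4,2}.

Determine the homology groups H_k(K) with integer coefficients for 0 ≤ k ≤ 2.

Take the total order 0 < 1 < 2 < 3 < 4 on the vertex set. Then K (dimension 2) consists of the simplices:

  0-simplices (5): [0], [1], [2], [3], [4]
  1-simplices (6): [0,2], [0,3], [1,2], [1,4], [2,4], [3,4]
  2-simplices (1): [1,2,4]

so the chain groups are C_0 ≅ Z^5, C_1 ≅ Z^6, C_2 ≅ Z^1.

Boundary ∂_1: C_1 → C_0 sends each edge [p,q] (with p < q) to q − p. For instance
  ∂[2,4] = [4] − [2].
The 5×6 boundary matrix has rank 4 and Smith normal form diag(1,1,1,1).

The boundary map ∂_2: C_2 → C_1 maps a triangle to the signed sum of its edges. For instance
  ∂[1,2,4] = [2,4] − [1,4] + [1,2].
The 6×1 boundary matrix has rank 1 and Smith normal form diag(1).

Now H_k = ker ∂_k / im ∂_{k+1}, so:

  H_0: rank C_0 − rank ∂_1 = 5 − 4 = 1, and the invariant factors of ∂_1 are all 1, so H_0 = Z.
  H_1: rank ker ∂_1 − rank ∂_2 = (6 − 4) − 1 = 1, and the invariant factors of ∂_2 are all 1, so H_1 = Z.
  H_2: rank ker ∂_2 − rank ∂_3 = (1 − 1) − 0 = 0, and there is no ∂_3, so H_2 = 0.

H_0 ≅ Z,  H_1 ≅ Z,  H_2 = 0.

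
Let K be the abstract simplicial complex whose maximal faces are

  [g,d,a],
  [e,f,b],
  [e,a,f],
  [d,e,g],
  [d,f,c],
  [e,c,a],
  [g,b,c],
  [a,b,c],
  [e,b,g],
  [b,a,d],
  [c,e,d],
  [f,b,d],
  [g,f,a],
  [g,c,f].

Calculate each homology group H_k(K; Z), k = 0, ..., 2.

Take the total order a < b < c < d < e < f < g on the vertex set. Then K (dimension 2) consists of the simplices:

  0-simplices (7): a, b, c, d, e, f, g
  1-simplices (21): ab, ac, ad, ae, af, ag, bc, bd, be, bf, bg, cd, ce, cf, cg, de, df, dg, ef, eg, fg
  2-simplices (14): abc, abd, ace, adg, aef, afg, bcg, bdf, bef, beg, cde, cdf, cfg, deg

giving chain groups C_0 ≅ Z^7, C_1 ≅ Z^21, C_2 ≅ Z^14.

∂_1: C_1 → C_0 maps an edge to its endpoints' difference, ∂[p,q] = q − p.
The resulting 7×21 matrix has rank 6, and its Smith normal form has invariant factors (1,1,1,1,1,1).

Boundary ∂_2: C_2 → C_1 maps a triangle to the signed sum of its edges. For instance
  ∂deg = eg − dg + de,
  ∂bdf = df − bf + bd.
The resulting 21×14 matrix has rank 13, and its Smith normal form has invariant factors (1,1,1,1,1,1,1,1,1,1,1,1,1).

From H_k ≅ ker(∂_k) / im(∂_{k+1}) we obtain:

  H_0: rank C_0 − rank ∂_1 = 7 − 6 = 1, and the invariant factors of ∂_1 are all 1, so H_0 = Z.
  H_1: rank ker ∂_1 − rank ∂_2 = (21 − 6) − 13 = 2, and the invariant factors of ∂_2 are all 1, so H_1 = Z^2.
  H_2: rank ker ∂_2 − rank ∂_3 = (14 − 13) − 0 = 1, and there is no ∂_3, so H_2 = Z.

H_0 = Z,  H_1 = Z^2,  H_2 = Z.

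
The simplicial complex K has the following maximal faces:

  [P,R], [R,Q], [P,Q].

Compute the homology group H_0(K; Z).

H_0 ≅ Z.

We work with the vertex ordering P < Q < R. The simplices of K, each written with vertices in increasing order, are:

  0-simplices (3): P, Q, R
  1-simplices (3): PQ, PR, QR

giving chain groups C_0 ≅ Z^3, C_1 ≅ Z^3.

The boundary map ∂_1: C_1 → C_0 is given by ∂[p,q] = [q] − [p]. For instance
  ∂QR = R − Q.
The resulting 3×3 matrix has rank 2, and its Smith normal form has invariant factors (1,1).

Computing H_k = (kernel of ∂_k) / (image of ∂_{k+1}):

  H_0: rank C_0 − rank ∂_1 = 3 − 2 = 1, and the invariant factors of ∂_1 are all 1, so H_0 ≅ Z.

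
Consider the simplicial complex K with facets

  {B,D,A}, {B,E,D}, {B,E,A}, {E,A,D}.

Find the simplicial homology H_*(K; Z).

H_0 ≅ Z,  H_1 = 0,  H_2 ≅ Z.

Take the total order A < B < D < E on the vertex set. Then K (dimension 2) consists of the simplices:

  0-simplices (4): A, B, D, E
  1-simplices (6): AB, AD, AE, BD, BE, DE
  2-simplices (4): ABD, ABE, ADE, BDE

so the chain groups are C_0 ≅ Z^4, C_1 ≅ Z^6, C_2 ≅ Z^4.

∂_1: C_1 → C_0 sends each edge [p,q] (with p < q) to q − p. For instance
  ∂AB = B − A.
This gives a 4×6 integer matrix of rank 3; reducing to Smith normal form yields diagonal entries (1,1,1).

The boundary map ∂_2: C_2 → C_1 maps a triangle to the signed sum of its edges. For instance
  ∂ADE = DE − AE + AD,
  ∂BDE = DE − BE + BD.
The 6×4 boundary matrix has rank 3 and Smith normal form diag(1,1,1).

From H_k ≅ ker(∂_k) / im(∂_{k+1}) we obtain:

  H_0: rank C_0 − rank ∂_1 = 4 − 3 = 1, and the invariant factors of ∂_1 are all 1, so H_0 ≅ Z.
  H_1: rank ker ∂_1 − rank ∂_2 = (6 − 3) − 3 = 0, and the invariant factors of ∂_2 are all 1, so H_1 ≅ 0.
  H_2: rank ker ∂_2 − rank ∂_3 = (4 − 3) − 0 = 1, and there is no ∂_3, so H_2 ≅ Z.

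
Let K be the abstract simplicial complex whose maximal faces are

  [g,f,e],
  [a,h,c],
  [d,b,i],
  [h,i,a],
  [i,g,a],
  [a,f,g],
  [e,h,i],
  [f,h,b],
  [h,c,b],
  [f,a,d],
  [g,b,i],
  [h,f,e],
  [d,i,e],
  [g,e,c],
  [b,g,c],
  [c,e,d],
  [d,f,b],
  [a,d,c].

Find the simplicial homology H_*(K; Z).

H_0 ≅ Z,  H_1 ≅ Z^2,  H_2 ≅ Z.

Order the vertices as a < b < c < d < e < f < g < h < i. Listing each simplex with vertices in this order, K has dimension 2 with simplices:

  0-simplices (9): a, b, c, d, e, f, g, h, i
  1-simplices (27): ac, ad, af, ag, ah, ai, bc, bd, bf, bg, bh, bi, cd, ce, cg, ch, de, df, di, ef, eg, eh, ei, fg, fh, gi, hi
  2-simplices (18): acd, ach, adf, afg, agi, ahi, bcg, bch, bdf, bdi, bfh, bgi, cde, ceg, dei, efg, efh, ehi

giving chain groups C_0 ≅ Z^9, C_1 ≅ Z^27, C_2 ≅ Z^18.

∂_1: C_1 → C_0 is given by ∂[p,q] = [q] − [p]. For instance
  ∂de = e − d.
This gives a 9×27 integer matrix of rank 8; reducing to Smith normal form yields diagonal entries (1,1,1,1,1,1,1,1).

Boundary ∂_2: C_2 → C_1 acts by ∂[p,q,r] = [q,r] − [p,r] + [p,q]. For instance
  ∂efg = fg − eg + ef,
  ∂ceg = eg − cg + ce.
As a 27×18 matrix over Z this has rank 17, with invariant factors (1,1,1,1,1,1,1,1,1,1,1,1,1,1,1,1,1).

Reading off H_k = ker ∂_k / im ∂_{k+1}:

  H_0: rank C_0 − rank ∂_1 = 9 − 8 = 1, and the invariant factors of ∂_1 are all 1, so H_0 = Z.
  H_1: rank ker ∂_1 − rank ∂_2 = (27 − 8) − 17 = 2, and the invariant factors of ∂_2 are all 1, so H_1 = Z^2.
  H_2: rank ker ∂_2 − rank ∂_3 = (18 − 17) − 0 = 1, and there is no ∂_3, so H_2 = Z.

(K is a triangulation of the torus T^2.)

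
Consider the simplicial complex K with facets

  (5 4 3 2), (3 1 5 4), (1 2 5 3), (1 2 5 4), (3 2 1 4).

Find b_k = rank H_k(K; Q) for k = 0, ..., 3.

b_0 = 1, b_1 = 0, b_2 = 0, b_3 = 1.

Order the vertices as 1 < 2 < 3 < 4 < 5. Listing each simplex with vertices in this order, K has dimension 3 with simplices:

  0-simplices (5): [1], [2], [3], [4], [5]
  1-simplices (10): [1,2], [1,3], [1,4], [1,5], [2,3], [2,4], [2,5], [3,4], [3,5], [4,5]
  2-simplices (10): [1,2,3], [1,2,4], [1,2,5], [1,3,4], [1,3,5], [1,4,5], [2,3,4], [2,3,5], [2,4,5], [3,4,5]
  3-simplices (5): [1,2,3,4], [1,2,3,5], [1,2,4,5], [1,3,4,5], [2,3,4,5]

Hence C_0 ≅ Z^5, C_1 ≅ Z^10, C_2 ≅ Z^10, C_3 ≅ Z^5.

The boundary map ∂_1: C_1 → C_0 maps an edge to its endpoints' difference, ∂[p,q] = q − p. For instance
  ∂[1,5] = [5] − [1].
The 5×10 boundary matrix has rank 4 and Smith normal form diag(1,1,1,1).

Boundary ∂_2: C_2 → C_1 maps a triangle to the signed sum of its edges. For instance
  ∂[2,3,5] = [3,5] − [2,5] + [2,3],
  ∂[2,3,4] = [3,4] − [2,4] + [2,3].
This gives a 10×10 integer matrix of rank 6; reducing to Smith normal form yields diagonal entries (1,1,1,1,1,1).

Boundary ∂_3: C_3 → C_2 sends each 3-simplex σ to the alternating sum Σ_i (−1)^i (σ with its i-th vertex removed). For instance
  ∂[1,2,3,4] = [2,3,4] − [1,3,4] + [1,2,4] − [1,2,3],
  ∂[2,3,4,5] = [3,4,5] − [2,4,5] + [2,3,5] − [2,3,4].
The 10×5 boundary matrix has rank 4 and Smith normal form diag(1,1,1,1).

Reading off H_k = ker ∂_k / im ∂_{k+1}:

  H_0: rank C_0 − rank ∂_1 = 5 − 4 = 1, and the invariant factors of ∂_1 are all 1, so H_0 ≅ Z.
  H_1: rank ker ∂_1 − rank ∂_2 = (10 − 4) − 6 = 0, and the invariant factors of ∂_2 are all 1, so H_1 ≅ 0.
  H_2: rank ker ∂_2 − rank ∂_3 = (10 − 6) − 4 = 0, and the invariant factors of ∂_3 are all 1, so H_2 ≅ 0.
  H_3: rank ker ∂_3 − rank ∂_4 = (5 − 4) − 0 = 1, and there is no ∂_4, so H_3 ≅ Z.

Hence the Betti numbers are b_0 = 1, b_1 = 0, b_2 = 0, b_3 = 1.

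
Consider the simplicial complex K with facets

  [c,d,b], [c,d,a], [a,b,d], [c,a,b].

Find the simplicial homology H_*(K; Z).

H_0 ≅ Z,  H_1 = 0,  H_2 ≅ Z.

We work with the vertex ordering a < b < c < d. The simplices of K, each written with vertices in increasing order, are:

  0-simplices (4): a, b, c, d
  1-simplices (6): ab, ac, ad, bc, bd, cd
  2-simplices (4): abc, abd, acd, bcd

Hence C_0 ≅ Z^4, C_1 ≅ Z^6, C_2 ≅ Z^4.

∂_1: C_1 → C_0 is given by ∂[p,q] = [q] − [p]. For instance
  ∂ab = b − a.
The 4×6 boundary matrix has rank 3 and Smith normal form diag(1,1,1).

The boundary map ∂_2: C_2 → C_1 sends each 2-simplex [p,q,r] to [q,r] − [p,r] + [p,q]. For instance
  ∂abd = bd − ad + ab,
  ∂bcd = cd − bd + bc.
The resulting 6×4 matrix has rank 3, and its Smith normal form has invariant factors (1,1,1).

Reading off H_k = ker ∂_k / im ∂_{k+1}:

  H_0: rank C_0 − rank ∂_1 = 4 − 3 = 1, and the invariant factors of ∂_1 are all 1, so H_0 = Z.
  H_1: rank ker ∂_1 − rank ∂_2 = (6 − 3) − 3 = 0, and the invariant factors of ∂_2 are all 1, so H_1 = 0.
  H_2: rank ker ∂_2 − rank ∂_3 = (4 − 3) − 0 = 1, and there is no ∂_3, so H_2 = Z.

As a check, the Euler characteristic is 4 − 6 + 4 = 2, which agrees with 1 − 0 + 1 = 2.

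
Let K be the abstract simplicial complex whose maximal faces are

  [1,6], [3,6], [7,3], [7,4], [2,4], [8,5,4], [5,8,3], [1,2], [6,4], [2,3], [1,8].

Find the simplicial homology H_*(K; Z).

Take the total order 1 < 2 < 3 < 4 < 5 < 6 < 7 < 8 on the vertex set. Then K (dimension 2) consists of the simplices:

  0-simplices (8): [1], [2], [3], [4], [5], [6], [7], [8]
  1-simplices (14): [1,2], [1,6], [1,8], [2,3], [2,4], [3,5], [3,6], [3,7], [3,8], [4,5], [4,6], [4,7], [4,8], [5,8]
  2-simplices (2): [3,5,8], [4,5,8]

so the chain groups are C_0 ≅ Z^8, C_1 ≅ Z^14, C_2 ≅ Z^2.

The boundary map ∂_1: C_1 → C_0 is given by ∂[p,q] = [q] − [p]. For instance
  ∂[4,5] = [5] − [4].
This gives a 8×14 integer matrix of rank 7; reducing to Smith normal form yields diagonal entries (1,1,1,1,1,1,1).

Boundary ∂_2: C_2 → C_1 acts by ∂[p,q,r] = [q,r] − [p,r] + [p,q]. For instance
  ∂[3,5,8] = [5,8] − [3,8] + [3,5],
  ∂[4,5,8] = [5,8] − [4,8] + [4,5].
As a 14×2 matrix over Z this has rank 2, with invariant factors (1,1).

Now H_k = ker ∂_k / im ∂_{k+1}, so:

  H_0: rank C_0 − rank ∂_1 = 8 − 7 = 1, and the invariant factors of ∂_1 are all 1, so H_0 = Z.
  H_1: rank ker ∂_1 − rank ∂_2 = (14 − 7) − 2 = 5, and the invariant factors of ∂_2 are all 1, so H_1 = Z^5.
  H_2: rank ker ∂_2 − rank ∂_3 = (2 − 2) − 0 = 0, and there is no ∂_3, so H_2 = 0.

As a check, the Euler characteristic is 8 − 14 + 2 = -4, which agrees with 1 − 5 + 0 = -4.

H_0 ≅ Z,  H_1 ≅ Z^5,  H_2 = 0.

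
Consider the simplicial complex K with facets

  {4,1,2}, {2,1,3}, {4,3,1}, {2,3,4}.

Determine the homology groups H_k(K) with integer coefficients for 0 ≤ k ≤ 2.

Fix the vertex order 1 < 2 < 3 < 4 and write every simplex with vertices in increasing order. Then dim K = 2 and the simplices of K are:

  0-simplices (4): [1], [2], [3], [4]
  1-simplices (6): [1,2], [1,3], [1,4], [2,3], [2,4], [3,4]
  2-simplices (4): [1,2,3], [1,2,4], [1,3,4], [2,3,4]

so the chain groups are C_0 ≅ Z^4, C_1 ≅ Z^6, C_2 ≅ Z^4.

Boundary ∂_1: C_1 → C_0 sends each edge [p,q] (with p < q) to q − p. For instance
  ∂[1,3] = [3] − [1].
The 4×6 boundary matrix has rank 3 and Smith normal form diag(1,1,1).

∂_2: C_2 → C_1 sends each 2-simplex [p,q,r] to [q,r] − [p,r] + [p,q]. For instance
  ∂[1,3,4] = [3,4] − [1,4] + [1,3],
  ∂[1,2,3] = [2,3] − [1,3] + [1,2].
The 6×4 boundary matrix has rank 3 and Smith normal form diag(1,1,1).

Computing H_k = (kernel of ∂_k) / (image of ∂_{k+1}):

  H_0: rank C_0 − rank ∂_1 = 4 − 3 = 1, and the invariant factors of ∂_1 are all 1, so H_0 ≅ Z.
  H_1: rank ker ∂_1 − rank ∂_2 = (6 − 3) − 3 = 0, and the invariant factors of ∂_2 are all 1, so H_1 ≅ 0.
  H_2: rank ker ∂_2 − rank ∂_3 = (4 − 3) − 0 = 1, and there is no ∂_3, so H_2 ≅ Z.

H_0 = Z,  H_1 = 0,  H_2 = Z.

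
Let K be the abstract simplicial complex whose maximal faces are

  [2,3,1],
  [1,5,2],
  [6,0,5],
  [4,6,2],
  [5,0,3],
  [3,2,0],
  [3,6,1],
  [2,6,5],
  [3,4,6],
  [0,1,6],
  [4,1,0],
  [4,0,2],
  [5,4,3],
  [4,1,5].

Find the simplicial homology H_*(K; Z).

We work with the vertex ordering 0 < 1 < 2 < 3 < 4 < 5 < 6. The simplices of K, each written with vertices in increasing order, are:

  0-simplices (7): [0], [1], [2], [3], [4], [5], [6]
  1-simplices (21): [0,1], [0,2], [0,3], [0,4], [0,5], [0,6], [1,2], [1,3], [1,4], [1,5], [1,6], [2,3], [2,4], [2,5], [2,6], [3,4], [3,5], [3,6], [4,5], [4,6], [5,6]
  2-simplices (14): [0,1,4], [0,1,6], [0,2,3], [0,2,4], [0,3,5], [0,5,6], [1,2,3], [1,2,5], [1,3,6], [1,4,5], [2,4,6], [2,5,6], [3,4,5], [3,4,6]

giving chain groups C_0 ≅ Z^7, C_1 ≅ Z^21, C_2 ≅ Z^14.

The boundary map ∂_1: C_1 → C_0 sends each edge [p,q] (with p < q) to q − p.
The resulting 7×21 matrix has rank 6, and its Smith normal form has invariant factors (1,1,1,1,1,1).

The boundary map ∂_2: C_2 → C_1 sends each 2-simplex [p,q,r] to [q,r] − [p,r] + [p,q]. For instance
  ∂[0,1,4] = [1,4] − [0,4] + [0,1],
  ∂[1,3,6] = [3,6] − [1,6] + [1,3].
This gives a 21×14 integer matrix of rank 13; reducing to Smith normal form yields diagonal entries (1,1,1,1,1,1,1,1,1,1,1,1,1).

Now H_k = ker ∂_k / im ∂_{k+1}, so:

  H_0: rank C_0 − rank ∂_1 = 7 − 6 = 1, and the invariant factors of ∂_1 are all 1, so H_0 = Z.
  H_1: rank ker ∂_1 − rank ∂_2 = (21 − 6) − 13 = 2, and the invariant factors of ∂_2 are all 1, so H_1 = Z^2.
  H_2: rank ker ∂_2 − rank ∂_3 = (14 − 13) − 0 = 1, and there is no ∂_3, so H_2 = Z.

(K is a triangulation of the torus T^2.)

H_0 ≅ Z,  H_1 ≅ Z^2,  H_2 ≅ Z.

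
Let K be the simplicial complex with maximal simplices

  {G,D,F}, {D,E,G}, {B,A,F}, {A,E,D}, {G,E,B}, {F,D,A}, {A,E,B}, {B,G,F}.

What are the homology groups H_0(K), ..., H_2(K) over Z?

H_0 = Z,  H_1 = 0,  H_2 = Z.

Take the total order A < B < D < E < F < G on the vertex set. Then K (dimension 2) consists of the simplices:

  0-simplices (6): A, B, D, E, F, G
  1-simplices (12): AB, AD, AE, AF, BE, BF, BG, DE, DF, DG, EG, FG
  2-simplices (8): ABE, ABF, ADE, ADF, BEG, BFG, DEG, DFG

giving chain groups C_0 ≅ Z^6, C_1 ≅ Z^12, C_2 ≅ Z^8.

The boundary map ∂_1: C_1 → C_0 is given by ∂[p,q] = [q] − [p]. For instance
  ∂EG = G − E.
This gives a 6×12 integer matrix of rank 5; reducing to Smith normal form yields diagonal entries (1,1,1,1,1).

Boundary ∂_2: C_2 → C_1 acts by ∂[p,q,r] = [q,r] − [p,r] + [p,q]. For instance
  ∂ADE = DE − AE + AD,
  ∂DEG = EG − DG + DE.
As a 12×8 matrix over Z this has rank 7, with invariant factors (1,1,1,1,1,1,1).

Computing H_k = (kernel of ∂_k) / (image of ∂_{k+1}):

  H_0: rank C_0 − rank ∂_1 = 6 − 5 = 1, and the invariant factors of ∂_1 are all 1, so H_0 ≅ Z.
  H_1: rank ker ∂_1 − rank ∂_2 = (12 − 5) − 7 = 0, and the invariant factors of ∂_2 are all 1, so H_1 ≅ 0.
  H_2: rank ker ∂_2 − rank ∂_3 = (8 − 7) − 0 = 1, and there is no ∂_3, so H_2 ≅ Z.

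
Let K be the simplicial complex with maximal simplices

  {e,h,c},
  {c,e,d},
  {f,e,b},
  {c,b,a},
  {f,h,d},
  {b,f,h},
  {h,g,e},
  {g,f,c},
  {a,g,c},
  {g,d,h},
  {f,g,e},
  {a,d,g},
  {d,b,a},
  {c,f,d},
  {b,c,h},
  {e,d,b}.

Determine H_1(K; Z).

H_1 = Z^2.

We work with the vertex ordering a < b < c < d < e < f < g < h. The simplices of K, each written with vertices in increasing order, are:

  0-simplices (8): a, b, c, d, e, f, g, h
  1-simplices (24): ab, ac, ad, ag, bc, bd, be, bf, bh, cd, ce, cf, cg, ch, de, df, dg, dh, ef, eg, eh, fg, fh, gh
  2-simplices (16): abc, abd, acg, adg, bch, bde, bef, bfh, cde, cdf, ceh, cfg, dfh, dgh, efg, egh

so the chain groups are C_0 ≅ Z^8, C_1 ≅ Z^24, C_2 ≅ Z^16.

Boundary ∂_1: C_1 → C_0 sends each edge [p,q] (with p < q) to q − p.
This gives a 8×24 integer matrix of rank 7; reducing to Smith normal form yields diagonal entries (1,1,1,1,1,1,1).

The boundary map ∂_2: C_2 → C_1 sends each 2-simplex [p,q,r] to [q,r] − [p,r] + [p,q]. For instance
  ∂abc = bc − ac + ab,
  ∂cdf = df − cf + cd.
This gives a 24×16 integer matrix of rank 15; reducing to Smith normal form yields diagonal entries (1,1,1,1,1,1,1,1,1,1,1,1,1,1,1).

From H_k ≅ ker(∂_k) / im(∂_{k+1}) we obtain:

  H_1: rank ker ∂_1 − rank ∂_2 = (24 − 7) − 15 = 2, and the invariant factors of ∂_2 are all 1, so H_1 ≅ Z^2.

(K is a triangulation of the torus T^2.)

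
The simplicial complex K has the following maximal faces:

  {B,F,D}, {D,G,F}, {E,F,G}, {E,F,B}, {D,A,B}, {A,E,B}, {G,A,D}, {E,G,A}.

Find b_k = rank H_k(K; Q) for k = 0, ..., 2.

b_0 = 1, b_1 = 0, b_2 = 1.

Fix the vertex order A < B < D < E < F < G and write every simplex with vertices in increasing order. Then dim K = 2 and the simplices of K are:

  0-simplices (6): A, B, D, E, F, G
  1-simplices (12): AB, AD, AE, AG, BD, BE, BF, DF, DG, EF, EG, FG
  2-simplices (8): ABD, ABE, ADG, AEG, BDF, BEF, DFG, EFG

Hence C_0 ≅ Z^6, C_1 ≅ Z^12, C_2 ≅ Z^8.

∂_1: C_1 → C_0 sends each edge [p,q] (with p < q) to q − p. For instance
  ∂DG = G − D.
The resulting 6×12 matrix has rank 5, and its Smith normal form has invariant factors (1,1,1,1,1).

Boundary ∂_2: C_2 → C_1 sends each 2-simplex [p,q,r] to [q,r] − [p,r] + [p,q]. For instance
  ∂DFG = FG − DG + DF,
  ∂BEF = EF − BF + BE.
The 12×8 boundary matrix has rank 7 and Smith normal form diag(1,1,1,1,1,1,1).

Reading off H_k = ker ∂_k / im ∂_{k+1}:

  H_0: rank C_0 − rank ∂_1 = 6 − 5 = 1, and the invariant factors of ∂_1 are all 1, so H_0 = Z.
  H_1: rank ker ∂_1 − rank ∂_2 = (12 − 5) − 7 = 0, and the invariant factors of ∂_2 are all 1, so H_1 = 0.
  H_2: rank ker ∂_2 − rank ∂_3 = (8 − 7) − 0 = 1, and there is no ∂_3, so H_2 = Z.

Hence the Betti numbers are b_0 = 1, b_1 = 0, b_2 = 1.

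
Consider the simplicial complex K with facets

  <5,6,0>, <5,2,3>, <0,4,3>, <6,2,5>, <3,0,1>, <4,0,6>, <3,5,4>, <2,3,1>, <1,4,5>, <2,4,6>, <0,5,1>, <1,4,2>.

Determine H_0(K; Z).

H_0 ≅ Z.

We work with the vertex ordering 0 < 1 < 2 < 3 < 4 < 5 < 6. The simplices of K, each written with vertices in increasing order, are:

  0-simplices (7): [0], [1], [2], [3], [4], [5], [6]
  1-simplices (18): [0,1], [0,3], [0,4], [0,5], [0,6], [1,2], [1,3], [1,4], [1,5], [2,3], [2,4], [2,5], [2,6], [3,4], [3,5], [4,5], [4,6], [5,6]
  2-simplices (12): [0,1,3], [0,1,5], [0,3,4], [0,4,6], [0,5,6], [1,2,3], [1,2,4], [1,4,5], [2,3,5], [2,4,6], [2,5,6], [3,4,5]

Hence C_0 ≅ Z^7, C_1 ≅ Z^18, C_2 ≅ Z^12.

∂_1: C_1 → C_0 maps an edge to its endpoints' difference, ∂[p,q] = q − p. For instance
  ∂[0,4] = [4] − [0].
The 7×18 boundary matrix has rank 6 and Smith normal form diag(1,1,1,1,1,1).

∂_2: C_2 → C_1 sends each 2-simplex [p,q,r] to [q,r] − [p,r] + [p,q]. For instance
  ∂[0,5,6] = [5,6] − [0,6] + [0,5],
  ∂[0,1,3] = [1,3] − [0,3] + [0,1].
As a 18×12 matrix over Z this has rank 12, with invariant factors (1,1,1,1,1,1,1,1,1,1,1,2).

Reading off H_k = ker ∂_k / im ∂_{k+1}:

  H_0: rank C_0 − rank ∂_1 = 7 − 6 = 1, and the invariant factors of ∂_1 are all 1, so H_0 = Z.

(K is a triangulation of the real projective plane RP^2.)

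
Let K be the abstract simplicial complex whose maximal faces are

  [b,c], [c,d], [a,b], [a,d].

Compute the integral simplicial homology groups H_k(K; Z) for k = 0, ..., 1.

We work with the vertex ordering a < b < c < d. The simplices of K, each written with vertices in increasing order, are:

  0-simplices (4): a, b, c, d
  1-simplices (4): ab, ad, bc, cd

giving chain groups C_0 ≅ Z^4, C_1 ≅ Z^4.

Boundary ∂_1: C_1 → C_0 is given by ∂[p,q] = [q] − [p]. For instance
  ∂ab = b − a.
This gives a 4×4 integer matrix of rank 3; reducing to Smith normal form yields diagonal entries (1,1,1).

Computing H_k = (kernel of ∂_k) / (image of ∂_{k+1}):

  H_0: rank C_0 − rank ∂_1 = 4 − 3 = 1, and the invariant factors of ∂_1 are all 1, so H_0 = Z.
  H_1: rank ker ∂_1 − rank ∂_2 = (4 − 3) − 0 = 1, and there is no ∂_2, so H_1 = Z.

(K is a triangulation of the circle S^1.)

H_0 = Z,  H_1 = Z.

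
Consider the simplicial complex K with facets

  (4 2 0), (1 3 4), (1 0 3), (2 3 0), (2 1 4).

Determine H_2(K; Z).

We work with the vertex ordering 0 < 1 < 2 < 3 < 4. The simplices of K, each written with vertices in increasing order, are:

  0-simplices (5): [0], [1], [2], [3], [4]
  1-simplices (10): [0,1], [0,2], [0,3], [0,4], [1,2], [1,3], [1,4], [2,3], [2,4], [3,4]
  2-simplices (5): [0,1,3], [0,2,3], [0,2,4], [1,2,4], [1,3,4]

so the chain groups are C_0 ≅ Z^5, C_1 ≅ Z^10, C_2 ≅ Z^5.

The boundary map ∂_1: C_1 → C_0 sends each edge [p,q] (with p < q) to q − p. For instance
  ∂[0,3] = [3] − [0].
The resulting 5×10 matrix has rank 4, and its Smith normal form has invariant factors (1,1,1,1).

∂_2: C_2 → C_1 sends each 2-simplex [p,q,r] to [q,r] − [p,r] + [p,q]. For instance
  ∂[0,1,3] = [1,3] − [0,3] + [0,1],
  ∂[1,2,4] = [2,4] − [1,4] + [1,2].
As a 10×5 matrix over Z this has rank 5, with invariant factors (1,1,1,1,1).

Reading off H_k = ker ∂_k / im ∂_{k+1}:

  H_2: rank ker ∂_2 − rank ∂_3 = (5 − 5) − 0 = 0, and there is no ∂_3, so H_2 ≅ 0.

H_2 = 0.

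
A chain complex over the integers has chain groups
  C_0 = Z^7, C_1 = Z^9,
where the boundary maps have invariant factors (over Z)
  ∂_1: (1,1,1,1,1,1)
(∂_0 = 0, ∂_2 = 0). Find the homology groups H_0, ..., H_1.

H_0: b_0 = 7 − 0 − 6 = 1; torsion from ∂_1 factors > 1: none. So H_0 ≅ Z.
H_1: b_1 = 9 − 6 − 0 = 3; torsion from ∂_2 factors > 1: none. So H_1 ≅ Z^3.

H_0 ≅ Z,  H_1 ≅ Z^3.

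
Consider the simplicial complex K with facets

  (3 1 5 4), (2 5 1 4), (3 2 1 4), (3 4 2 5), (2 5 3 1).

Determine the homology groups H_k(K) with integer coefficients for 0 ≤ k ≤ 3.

H_0 = Z,  H_1 = 0,  H_2 = 0,  H_3 = Z.

Order the vertices as 1 < 2 < 3 < 4 < 5. Listing each simplex with vertices in this order, K has dimension 3 with simplices:

  0-simplices (5): [1], [2], [3], [4], [5]
  1-simplices (10): [1,2], [1,3], [1,4], [1,5], [2,3], [2,4], [2,5], [3,4], [3,5], [4,5]
  2-simplices (10): [1,2,3], [1,2,4], [1,2,5], [1,3,4], [1,3,5], [1,4,5], [2,3,4], [2,3,5], [2,4,5], [3,4,5]
  3-simplices (5): [1,2,3,4], [1,2,3,5], [1,2,4,5], [1,3,4,5], [2,3,4,5]

so the chain groups are C_0 ≅ Z^5, C_1 ≅ Z^10, C_2 ≅ Z^10, C_3 ≅ Z^5.

Boundary ∂_1: C_1 → C_0 sends each edge [p,q] (with p < q) to q − p. For instance
  ∂[3,4] = [4] − [3].
The 5×10 boundary matrix has rank 4 and Smith normal form diag(1,1,1,1).

∂_2: C_2 → C_1 maps a triangle to the signed sum of its edges. For instance
  ∂[2,3,5] = [3,5] − [2,5] + [2,3],
  ∂[2,3,4] = [3,4] − [2,4] + [2,3].
The resulting 10×10 matrix has rank 6, and its Smith normal form has invariant factors (1,1,1,1,1,1).

Boundary ∂_3: C_3 → C_2 sends each 3-simplex σ to the alternating sum Σ_i (−1)^i (σ with its i-th vertex removed). For instance
  ∂[1,2,3,4] = [2,3,4] − [1,3,4] + [1,2,4] − [1,2,3],
  ∂[1,3,4,5] = [3,4,5] − [1,4,5] + [1,3,5] − [1,3,4].
This gives a 10×5 integer matrix of rank 4; reducing to Smith normal form yields diagonal entries (1,1,1,1).

Computing H_k = (kernel of ∂_k) / (image of ∂_{k+1}):

  H_0: rank C_0 − rank ∂_1 = 5 − 4 = 1, and the invariant factors of ∂_1 are all 1, so H_0 = Z.
  H_1: rank ker ∂_1 − rank ∂_2 = (10 − 4) − 6 = 0, and the invariant factors of ∂_2 are all 1, so H_1 = 0.
  H_2: rank ker ∂_2 − rank ∂_3 = (10 − 6) − 4 = 0, and the invariant factors of ∂_3 are all 1, so H_2 = 0.
  H_3: rank ker ∂_3 − rank ∂_4 = (5 − 4) − 0 = 1, and there is no ∂_4, so H_3 = Z.

As a check, the Euler characteristic is 5 − 10 + 10 − 5 = 0, which agrees with 1 − 0 + 0 − 1 = 0.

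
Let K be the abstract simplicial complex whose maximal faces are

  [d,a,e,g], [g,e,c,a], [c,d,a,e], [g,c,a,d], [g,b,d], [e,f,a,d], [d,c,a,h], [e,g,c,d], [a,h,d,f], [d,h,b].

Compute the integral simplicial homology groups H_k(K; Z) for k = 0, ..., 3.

Order the vertices as a < b < c < d < e < f < g < h. Listing each simplex with vertices in this order, K has dimension 3 with simplices:

  0-simplices (8): a, b, c, d, e, f, g, h
  1-simplices (20): ac, ad, ae, af, ag, ah, bd, bg, bh, cd, ce, cg, ch, de, df, dg, dh, ef, eg, fh
  2-simplices (20): acd, ace, acg, ach, ade, adf, adg, adh, aef, aeg, afh, bdg, bdh, cde, cdg, cdh, ceg, def, deg, dfh
  3-simplices (8): acde, acdg, acdh, aceg, adef, adeg, adfh, cdeg

Hence C_0 ≅ Z^8, C_1 ≅ Z^20, C_2 ≅ Z^20, C_3 ≅ Z^8.

The boundary map ∂_1: C_1 → C_0 maps an edge to its endpoints' difference, ∂[p,q] = q − p.
As a 8×20 matrix over Z this has rank 7, with invariant factors (1,1,1,1,1,1,1).

The boundary map ∂_2: C_2 → C_1 maps a triangle to the signed sum of its edges. For instance
  ∂bdg = dg − bg + bd,
  ∂ceg = eg − cg + ce.
This gives a 20×20 integer matrix of rank 13; reducing to Smith normal form yields diagonal entries (1,1,1,1,1,1,1,1,1,1,1,1,1).

The boundary map ∂_3: C_3 → C_2 sends each 3-simplex σ to the alternating sum Σ_i (−1)^i (σ with its i-th vertex removed). For instance
  ∂adeg = deg − aeg + adg − ade,
  ∂acdg = cdg − adg + acg − acd.
The 20×8 boundary matrix has rank 7 and Smith normal form diag(1,1,1,1,1,1,1).

Now H_k = ker ∂_k / im ∂_{k+1}, so:

  H_0: rank C_0 − rank ∂_1 = 8 − 7 = 1, and the invariant factors of ∂_1 are all 1, so H_0 = Z.
  H_1: rank ker ∂_1 − rank ∂_2 = (20 − 7) − 13 = 0, and the invariant factors of ∂_2 are all 1, so H_1 = 0.
  H_2: rank ker ∂_2 − rank ∂_3 = (20 − 13) − 7 = 0, and the invariant factors of ∂_3 are all 1, so H_2 = 0.
  H_3: rank ker ∂_3 − rank ∂_4 = (8 − 7) − 0 = 1, and there is no ∂_4, so H_3 = Z.

As a check, the Euler characteristic is 8 − 20 + 20 − 8 = 0, which agrees with 1 − 0 + 0 − 1 = 0.

H_0 ≅ Z,  H_1 = 0,  H_2 = 0,  H_3 ≅ Z.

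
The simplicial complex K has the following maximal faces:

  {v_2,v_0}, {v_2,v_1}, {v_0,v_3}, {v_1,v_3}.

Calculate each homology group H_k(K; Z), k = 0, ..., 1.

H_0 ≅ Z,  H_1 ≅ Z.

Fix the vertex order v_0 < v_1 < v_2 < v_3 and write every simplex with vertices in increasing order. Then dim K = 1 and the simplices of K are:

  0-simplices (4): [v_0], [v_1], [v_2], [v_3]
  1-simplices (4): [v_0,v_2], [v_0,v_3], [v_1,v_2], [v_1,v_3]

so the chain groups are C_0 ≅ Z^4, C_1 ≅ Z^4.

Boundary ∂_1: C_1 → C_0 maps an edge to its endpoints' difference, ∂[p,q] = q − p. For instance
  ∂[v_0,v_2] = [v_2] − [v_0].
This gives a 4×4 integer matrix of rank 3; reducing to Smith normal form yields diagonal entries (1,1,1).

Computing H_k = (kernel of ∂_k) / (image of ∂_{k+1}):

  H_0: rank C_0 − rank ∂_1 = 4 − 3 = 1, and the invariant factors of ∂_1 are all 1, so H_0 = Z.
  H_1: rank ker ∂_1 − rank ∂_2 = (4 − 3) − 0 = 1, and there is no ∂_2, so H_1 = Z.

As a check, the Euler characteristic is 4 − 4 = 0, which agrees with 1 − 1 = 0.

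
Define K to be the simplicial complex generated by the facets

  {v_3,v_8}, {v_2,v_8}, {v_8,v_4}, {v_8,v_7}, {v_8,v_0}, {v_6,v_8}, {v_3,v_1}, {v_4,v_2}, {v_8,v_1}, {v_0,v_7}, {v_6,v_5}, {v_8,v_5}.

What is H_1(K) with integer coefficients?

H_1 ≅ Z^4.

Fix the vertex order v_0 < v_1 < v_2 < v_3 < v_4 < v_5 < v_6 < v_7 < v_8 and write every simplex with vertices in increasing order. Then dim K = 1 and the simplices of K are:

  0-simplices (9): [v_0], [v_1], [v_2], [v_3], [v_4], [v_5], [v_6], [v_7], [v_8]
  1-simplices (12): [v_0,v_7], [v_0,v_8], [v_1,v_3], [v_1,v_8], [v_2,v_4], [v_2,v_8], [v_3,v_8], [v_4,v_8], [v_5,v_6], [v_5,v_8], [v_6,v_8], [v_7,v_8]

giving chain groups C_0 ≅ Z^9, C_1 ≅ Z^12.

Boundary ∂_1: C_1 → C_0 is given by ∂[p,q] = [q] − [p].
This gives a 9×12 integer matrix of rank 8; reducing to Smith normal form yields diagonal entries (1,1,1,1,1,1,1,1).

Computing H_k = (kernel of ∂_k) / (image of ∂_{k+1}):

  H_1: rank ker ∂_1 − rank ∂_2 = (12 − 8) − 0 = 4, and there is no ∂_2, so H_1 ≅ Z^4.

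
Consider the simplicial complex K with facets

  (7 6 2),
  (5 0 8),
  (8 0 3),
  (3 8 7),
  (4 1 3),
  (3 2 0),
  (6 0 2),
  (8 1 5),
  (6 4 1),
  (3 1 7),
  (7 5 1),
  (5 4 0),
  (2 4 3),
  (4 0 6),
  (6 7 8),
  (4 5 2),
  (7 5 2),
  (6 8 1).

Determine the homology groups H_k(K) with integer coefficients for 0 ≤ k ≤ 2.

H_0 ≅ Z,  H_1 ≅ Z ⊕ Z/2,  H_2 = 0.

Take the total order 0 < 1 < 2 < 3 < 4 < 5 < 6 < 7 < 8 on the vertex set. Then K (dimension 2) consists of the simplices:

  0-simplices (9): [0], [1], [2], [3], [4], [5], [6], [7], [8]
  1-simplices (27): (27 of them)
  2-simplices (18): [0,2,3], [0,2,6], [0,3,8], [0,4,5], [0,4,6], [0,5,8], [1,3,4], [1,3,7], [1,4,6], [1,5,7], [1,5,8], [1,6,8], [2,3,4], [2,4,5], [2,5,7], [2,6,7], [3,7,8], [6,7,8]

Hence C_0 ≅ Z^9, C_1 ≅ Z^27, C_2 ≅ Z^18.

∂_1: C_1 → C_0 sends each edge [p,q] (with p < q) to q − p.
The resulting 9×27 matrix has rank 8, and its Smith normal form has invariant factors (1,1,1,1,1,1,1,1).

∂_2: C_2 → C_1 acts by ∂[p,q,r] = [q,r] − [p,r] + [p,q]. For instance
  ∂[2,4,5] = [4,5] − [2,5] + [2,4],
  ∂[6,7,8] = [7,8] − [6,8] + [6,7].
The 27×18 boundary matrix has rank 18 and Smith normal form diag(1,1,1,1,1,1,1,1,1,1,1,1,1,1,1,1,1,2).

Now H_k = ker ∂_k / im ∂_{k+1}, so:

  H_0: rank C_0 − rank ∂_1 = 9 − 8 = 1, and the invariant factors of ∂_1 are all 1, so H_0 = Z.
  H_1: rank ker ∂_1 − rank ∂_2 = (27 − 8) − 18 = 1, and ∂_2 has invariant factor 2 > 1, so H_1 = Z ⊕ Z/2.
  H_2: rank ker ∂_2 − rank ∂_3 = (18 − 18) − 0 = 0, and there is no ∂_3, so H_2 = 0.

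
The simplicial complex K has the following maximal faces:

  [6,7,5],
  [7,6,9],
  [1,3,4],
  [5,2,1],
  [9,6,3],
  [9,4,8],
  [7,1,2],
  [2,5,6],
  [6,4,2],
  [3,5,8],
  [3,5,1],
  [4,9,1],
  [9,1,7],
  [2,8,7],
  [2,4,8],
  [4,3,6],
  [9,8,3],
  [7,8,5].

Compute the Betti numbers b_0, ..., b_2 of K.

b_0 = 1, b_1 = 1, b_2 = 0.

Order the vertices as 1 < 2 < 3 < 4 < 5 < 6 < 7 < 8 < 9. Listing each simplex with vertices in this order, K has dimension 2 with simplices:

  0-simplices (9): [1], [2], [3], [4], [5], [6], [7], [8], [9]
  1-simplices (27): (27 of them)
  2-simplices (18): [1,2,5], [1,2,7], [1,3,4], [1,3,5], [1,4,9], [1,7,9], [2,4,6], [2,4,8], [2,5,6], [2,7,8], [3,4,6], [3,5,8], [3,6,9], [3,8,9], [4,8,9], [5,6,7], [5,7,8], [6,7,9]

giving chain groups C_0 ≅ Z^9, C_1 ≅ Z^27, C_2 ≅ Z^18.

The boundary map ∂_1: C_1 → C_0 sends each edge [p,q] (with p < q) to q − p. For instance
  ∂[2,6] = [6] − [2].
This gives a 9×27 integer matrix of rank 8; reducing to Smith normal form yields diagonal entries (1,1,1,1,1,1,1,1).

∂_2: C_2 → C_1 maps a triangle to the signed sum of its edges. For instance
  ∂[2,4,8] = [4,8] − [2,8] + [2,4],
  ∂[1,3,4] = [3,4] − [1,4] + [1,3].
As a 27×18 matrix over Z this has rank 18, with invariant factors (1,1,1,1,1,1,1,1,1,1,1,1,1,1,1,1,1,2).

Now H_k = ker ∂_k / im ∂_{k+1}, so:

  H_0: rank C_0 − rank ∂_1 = 9 − 8 = 1, and the invariant factors of ∂_1 are all 1, so H_0 ≅ Z.
  H_1: rank ker ∂_1 − rank ∂_2 = (27 − 8) − 18 = 1, and ∂_2 has invariant factor 2 > 1, so H_1 ≅ Z × Z/2.
  H_2: rank ker ∂_2 − rank ∂_3 = (18 − 18) − 0 = 0, and there is no ∂_3, so H_2 ≅ 0.

Hence the Betti numbers are b_0 = 1, b_1 = 1, b_2 = 0.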